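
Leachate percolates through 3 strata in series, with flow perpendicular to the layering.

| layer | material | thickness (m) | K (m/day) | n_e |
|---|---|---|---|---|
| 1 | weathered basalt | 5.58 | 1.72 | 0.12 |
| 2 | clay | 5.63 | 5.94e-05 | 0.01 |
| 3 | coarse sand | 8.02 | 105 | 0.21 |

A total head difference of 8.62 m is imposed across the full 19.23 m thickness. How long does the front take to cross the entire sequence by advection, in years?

With flow normal to the layers, continuity requires the same specific discharge q through every layer.
Σ(b_i/K_i) = 5.58/1.72 + 5.63/5.94e-05 + 8.02/105 = 94784 d.
q = Δh / Σ(b_i/K_i) = 8.62 / 94784 = 9.094e-05 m/day.
In each layer the seepage velocity is v_i = q/n_i, so the layer transit time is t_i = b_i·n_i / q:
  layer 1 (weathered basalt): t_1 = 5.58 × 0.12 / 9.094e-05 = 7363 d
  layer 2 (clay): t_2 = 5.63 × 0.01 / 9.094e-05 = 619.1 d
  layer 3 (coarse sand): t_3 = 8.02 × 0.21 / 9.094e-05 = 18519 d
Total t = Σ t_i = 26501 days = 72.56 years.

72.6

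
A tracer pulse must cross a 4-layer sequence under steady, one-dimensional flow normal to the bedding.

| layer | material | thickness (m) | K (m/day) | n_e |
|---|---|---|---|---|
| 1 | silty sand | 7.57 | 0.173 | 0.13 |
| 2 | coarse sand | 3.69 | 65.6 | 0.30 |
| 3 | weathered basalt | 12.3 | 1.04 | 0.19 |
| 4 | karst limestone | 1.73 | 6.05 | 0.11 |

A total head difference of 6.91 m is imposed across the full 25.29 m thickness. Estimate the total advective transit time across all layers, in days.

With flow normal to the layers, continuity requires the same specific discharge q through every layer.
Σ(b_i/K_i) = 7.57/0.173 + 3.69/65.6 + 12.3/1.04 + 1.73/6.05 = 55.93 d.
q = Δh / Σ(b_i/K_i) = 6.91 / 55.93 = 0.1236 m/day.
In each layer the seepage velocity is v_i = q/n_i, so the layer transit time is t_i = b_i·n_i / q:
  layer 1 (silty sand): t_1 = 7.57 × 0.13 / 0.1236 = 7.965 d
  layer 2 (coarse sand): t_2 = 3.69 × 0.30 / 0.1236 = 8.960 d
  layer 3 (weathered basalt): t_3 = 12.3 × 0.19 / 0.1236 = 18.91 d
  layer 4 (karst limestone): t_4 = 1.73 × 0.11 / 0.1236 = 1.540 d
Total t = Σ t_i = 37.38 days.

37.4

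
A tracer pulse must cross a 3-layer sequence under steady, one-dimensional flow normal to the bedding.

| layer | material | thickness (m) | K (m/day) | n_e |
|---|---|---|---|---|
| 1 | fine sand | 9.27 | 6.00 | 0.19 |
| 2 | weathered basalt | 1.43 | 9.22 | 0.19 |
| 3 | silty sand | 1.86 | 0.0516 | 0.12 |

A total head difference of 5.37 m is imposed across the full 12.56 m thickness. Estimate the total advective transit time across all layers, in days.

15.9

With flow normal to the layers, continuity requires the same specific discharge q through every layer.
Σ(b_i/K_i) = 9.27/6.00 + 1.43/9.22 + 1.86/0.0516 = 37.75 d.
q = Δh / Σ(b_i/K_i) = 5.37 / 37.75 = 0.1423 m/day.
In each layer the seepage velocity is v_i = q/n_i, so the layer transit time is t_i = b_i·n_i / q:
  layer 1 (fine sand): t_1 = 9.27 × 0.19 / 0.1423 = 12.38 d
  layer 2 (weathered basalt): t_2 = 1.43 × 0.19 / 0.1423 = 1.910 d
  layer 3 (silty sand): t_3 = 1.86 × 0.12 / 0.1423 = 1.569 d
Total t = Σ t_i = 15.86 days.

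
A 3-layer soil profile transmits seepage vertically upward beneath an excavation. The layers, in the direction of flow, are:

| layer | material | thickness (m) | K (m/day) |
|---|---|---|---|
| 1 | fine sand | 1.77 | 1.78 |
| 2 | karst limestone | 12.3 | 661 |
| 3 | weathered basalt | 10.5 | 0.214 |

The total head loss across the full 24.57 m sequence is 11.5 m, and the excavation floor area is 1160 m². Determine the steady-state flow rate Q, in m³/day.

266

Flow is perpendicular to layering, so the layers act in series and the equivalent K is the thickness-weighted harmonic mean.
Total thickness L = 1.77 + 12.3 + 10.5 = 24.57 m.
Σ(b_i/K_i) = 1.77/1.78 + 12.3/661 + 10.5/0.214 = 50.08 d.
K_eq = L / Σ(b_i/K_i) = 24.57 / 50.08 = 0.4906 m/day.
Q = K_eq · A · (Δh/L) = 0.4906 × 1160 × (11.5/24.57) = 266.4 m³/day.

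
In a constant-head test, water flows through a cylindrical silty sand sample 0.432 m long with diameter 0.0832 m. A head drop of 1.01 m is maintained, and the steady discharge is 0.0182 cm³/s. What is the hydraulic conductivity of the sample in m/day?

Cross-sectional area A = π·(d/2)² = π × (0.0832/2)² = 0.005437 m².
Convert discharge: 0.0182 cm³/s = 1.820e-08 m³/s.
Darcy's law rearranged: K = Q·L / (A·Δh) = 1.820e-08 × 0.432 / (0.005437 × 1.01) = 1.432e-06 m/s = 0.1237 m/day.

0.124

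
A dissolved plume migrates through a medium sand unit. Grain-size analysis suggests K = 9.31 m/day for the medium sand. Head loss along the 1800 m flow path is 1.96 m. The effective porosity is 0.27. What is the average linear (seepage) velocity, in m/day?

Hydraulic gradient i = Δh / L = 1.96 / 1800 = 0.001089.
Darcy flux q = K · i = 9.310 × 0.001089 = 0.01014 m/day.
Seepage velocity v = q / n_e = 0.01014 / 0.27 = 0.03755 m/day.

0.0375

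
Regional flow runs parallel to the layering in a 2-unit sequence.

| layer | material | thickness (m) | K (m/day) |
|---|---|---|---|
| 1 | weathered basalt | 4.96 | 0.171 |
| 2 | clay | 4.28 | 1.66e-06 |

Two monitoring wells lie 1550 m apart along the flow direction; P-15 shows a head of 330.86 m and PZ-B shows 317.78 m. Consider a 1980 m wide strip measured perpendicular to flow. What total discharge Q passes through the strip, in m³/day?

Flow is parallel to layering, so each bed carries its own Darcy discharge and the transmissivities add.
Σ(K_i·b_i) = 0.171×4.96 + 1.66e-06×4.28 = 0.8482 m²/day.
Hydraulic gradient i = (330.86 − 317.78) / 1550 = 13.08 / 1550 = 0.008439.
Q = Σ(K_i·b_i) · W · i = 0.8482 × 1980 × 0.008439 = 14.17 m³/day.

14.2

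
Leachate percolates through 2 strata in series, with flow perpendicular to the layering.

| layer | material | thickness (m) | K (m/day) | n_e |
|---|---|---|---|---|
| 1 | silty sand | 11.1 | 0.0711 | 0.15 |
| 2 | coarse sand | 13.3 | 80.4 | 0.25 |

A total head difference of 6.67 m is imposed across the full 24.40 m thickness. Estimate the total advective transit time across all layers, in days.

With flow normal to the layers, continuity requires the same specific discharge q through every layer.
Σ(b_i/K_i) = 11.1/0.0711 + 13.3/80.4 = 156.3 d.
q = Δh / Σ(b_i/K_i) = 6.67 / 156.3 = 0.04268 m/day.
In each layer the seepage velocity is v_i = q/n_i, so the layer transit time is t_i = b_i·n_i / q:
  layer 1 (silty sand): t_1 = 11.1 × 0.15 / 0.04268 = 39.01 d
  layer 2 (coarse sand): t_2 = 13.3 × 0.25 / 0.04268 = 77.91 d
Total t = Σ t_i = 116.9 days.

117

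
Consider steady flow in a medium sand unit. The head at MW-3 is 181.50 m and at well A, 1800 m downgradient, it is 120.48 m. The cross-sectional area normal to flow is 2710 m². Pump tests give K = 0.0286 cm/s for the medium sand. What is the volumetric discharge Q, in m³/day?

2270

Convert K: 0.0286 cm/s × 864 = 24.71 m/day.
Hydraulic gradient i = (181.50 − 120.48) / 1800 = 61.02 / 1800 = 0.03390.
Darcy's law: Q = K · A · i = 24.71 × 2710 × 0.03390 = 2270 m³/day.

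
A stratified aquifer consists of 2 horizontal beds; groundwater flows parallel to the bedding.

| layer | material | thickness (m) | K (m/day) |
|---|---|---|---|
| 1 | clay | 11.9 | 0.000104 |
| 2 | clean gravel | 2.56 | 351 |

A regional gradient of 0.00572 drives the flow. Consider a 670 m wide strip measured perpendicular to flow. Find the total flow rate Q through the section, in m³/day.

Flow is parallel to layering, so each bed carries its own Darcy discharge and the transmissivities add.
Σ(K_i·b_i) = 0.000104×11.9 + 351×2.56 = 898.6 m²/day.
Hydraulic gradient i = 0.00572.
Q = Σ(K_i·b_i) · W · i = 898.6 × 670 × 0.005720 = 3444 m³/day.

3440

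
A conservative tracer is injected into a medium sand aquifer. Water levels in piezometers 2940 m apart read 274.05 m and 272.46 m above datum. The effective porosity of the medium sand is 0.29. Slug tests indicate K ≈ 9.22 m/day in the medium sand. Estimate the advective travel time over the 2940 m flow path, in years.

Hydraulic gradient i = (274.05 − 272.46) / 2940 = 1.59 / 2940 = 0.0005408.
Darcy flux q = K · i = 9.220 × 0.0005408 = 0.004986 m/day.
Seepage velocity v = q / n_e = 0.004986 / 0.29 = 0.01719 m/day.
Travel time t = L / v = 2940 / 0.01719 = 1.710e+05 days = 468.1 years.

468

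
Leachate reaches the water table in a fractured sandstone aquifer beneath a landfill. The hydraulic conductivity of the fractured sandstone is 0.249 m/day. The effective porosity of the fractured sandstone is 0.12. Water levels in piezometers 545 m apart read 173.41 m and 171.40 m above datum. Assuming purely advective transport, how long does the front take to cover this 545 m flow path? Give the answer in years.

Hydraulic gradient i = (173.41 − 171.40) / 545 = 2.01 / 545 = 0.003688.
Darcy flux q = K · i = 0.2490 × 0.003688 = 0.0009183 m/day.
Seepage velocity v = q / n_e = 0.0009183 / 0.12 = 0.007653 m/day.
Travel time t = L / v = 545 / 0.007653 = 71216 days = 195.0 years.

195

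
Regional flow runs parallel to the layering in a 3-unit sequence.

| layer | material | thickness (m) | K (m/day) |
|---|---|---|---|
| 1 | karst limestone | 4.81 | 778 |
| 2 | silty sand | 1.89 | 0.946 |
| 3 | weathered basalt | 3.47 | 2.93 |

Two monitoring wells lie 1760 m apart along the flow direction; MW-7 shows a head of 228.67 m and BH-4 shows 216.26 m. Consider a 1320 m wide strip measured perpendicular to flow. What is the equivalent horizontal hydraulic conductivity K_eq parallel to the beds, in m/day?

Flow is parallel to layering, so each bed carries its own Darcy discharge and the transmissivities add.
Σ(K_i·b_i) = 778×4.81 + 0.946×1.89 + 2.93×3.47 = 3754 m²/day.
Total thickness b = 10.17 m, so K_eq = Σ(K_i·b_i)/b = 369.1 m/day.

369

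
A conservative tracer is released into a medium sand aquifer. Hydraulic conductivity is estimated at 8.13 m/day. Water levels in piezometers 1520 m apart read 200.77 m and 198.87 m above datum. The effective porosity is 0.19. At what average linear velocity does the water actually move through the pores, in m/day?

Hydraulic gradient i = (200.77 − 198.87) / 1520 = 1.9 / 1520 = 0.001250.
Darcy flux q = K · i = 8.130 × 0.001250 = 0.01016 m/day.
Seepage velocity v = q / n_e = 0.01016 / 0.19 = 0.05349 m/day.

0.0535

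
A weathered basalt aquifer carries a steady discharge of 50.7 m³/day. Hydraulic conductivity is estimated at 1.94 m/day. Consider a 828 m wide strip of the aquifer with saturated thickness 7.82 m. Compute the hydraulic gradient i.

0.00404

Cross-sectional area A = 828 × 7.82 = 6475 m².
From Q = K·A·i, i = Q / (K·A) = 50.7 / (1.940 × 6475) = 0.004036.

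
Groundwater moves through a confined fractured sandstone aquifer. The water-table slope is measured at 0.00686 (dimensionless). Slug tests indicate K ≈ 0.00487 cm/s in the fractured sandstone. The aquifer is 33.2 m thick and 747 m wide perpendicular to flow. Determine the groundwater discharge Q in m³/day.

Convert K: 0.00487 cm/s × 864 = 4.208 m/day.
Cross-sectional area A = 747 × 33.2 = 24800 m².
Hydraulic gradient i = 0.00686.
Darcy's law: Q = K · A · i = 4.208 × 24800 × 0.006860 = 715.9 m³/day.

716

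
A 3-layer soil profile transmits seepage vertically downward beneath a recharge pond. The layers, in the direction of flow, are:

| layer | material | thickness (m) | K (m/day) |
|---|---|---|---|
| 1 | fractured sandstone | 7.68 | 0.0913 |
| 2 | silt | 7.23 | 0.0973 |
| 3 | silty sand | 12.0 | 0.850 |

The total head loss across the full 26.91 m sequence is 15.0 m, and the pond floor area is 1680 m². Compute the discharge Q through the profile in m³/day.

146

Flow is perpendicular to layering, so the layers act in series and the equivalent K is the thickness-weighted harmonic mean.
Total thickness L = 7.68 + 7.23 + 12.0 = 26.91 m.
Σ(b_i/K_i) = 7.68/0.0913 + 7.23/0.0973 + 12.0/0.850 = 172.5 d.
K_eq = L / Σ(b_i/K_i) = 26.91 / 172.5 = 0.1560 m/day.
Q = K_eq · A · (Δh/L) = 0.1560 × 1680 × (15.0/26.91) = 146.1 m³/day.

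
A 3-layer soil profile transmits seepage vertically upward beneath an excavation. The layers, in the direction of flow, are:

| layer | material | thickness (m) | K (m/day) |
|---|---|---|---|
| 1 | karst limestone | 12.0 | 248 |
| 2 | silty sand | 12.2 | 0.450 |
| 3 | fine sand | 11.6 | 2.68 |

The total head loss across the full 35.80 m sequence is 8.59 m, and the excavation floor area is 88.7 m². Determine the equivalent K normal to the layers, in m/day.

1.14

Flow is perpendicular to layering, so the layers act in series and the equivalent K is the thickness-weighted harmonic mean.
Total thickness L = 12.0 + 12.2 + 11.6 = 35.80 m.
Σ(b_i/K_i) = 12.0/248 + 12.2/0.450 + 11.6/2.68 = 31.49 d.
K_eq = L / Σ(b_i/K_i) = 35.80 / 31.49 = 1.137 m/day.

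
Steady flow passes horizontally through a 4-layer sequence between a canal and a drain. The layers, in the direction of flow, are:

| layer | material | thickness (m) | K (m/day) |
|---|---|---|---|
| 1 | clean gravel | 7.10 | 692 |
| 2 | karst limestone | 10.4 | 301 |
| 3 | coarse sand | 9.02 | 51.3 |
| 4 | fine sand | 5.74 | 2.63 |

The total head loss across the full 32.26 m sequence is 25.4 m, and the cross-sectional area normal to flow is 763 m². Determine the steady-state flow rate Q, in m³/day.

8060

Flow is perpendicular to layering, so the layers act in series and the equivalent K is the thickness-weighted harmonic mean.
Total thickness L = 7.10 + 10.4 + 9.02 + 5.74 = 32.26 m.
Σ(b_i/K_i) = 7.10/692 + 10.4/301 + 9.02/51.3 + 5.74/2.63 = 2.403 d.
K_eq = L / Σ(b_i/K_i) = 32.26 / 2.403 = 13.42 m/day.
Q = K_eq · A · (Δh/L) = 13.42 × 763 × (25.4/32.26) = 8065 m³/day.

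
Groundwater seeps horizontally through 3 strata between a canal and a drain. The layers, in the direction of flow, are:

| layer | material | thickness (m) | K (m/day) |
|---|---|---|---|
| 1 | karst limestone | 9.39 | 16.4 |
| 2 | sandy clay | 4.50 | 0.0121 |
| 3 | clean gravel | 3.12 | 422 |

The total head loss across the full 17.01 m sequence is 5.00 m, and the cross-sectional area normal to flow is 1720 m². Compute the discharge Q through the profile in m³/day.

Flow is perpendicular to layering, so the layers act in series and the equivalent K is the thickness-weighted harmonic mean.
Total thickness L = 9.39 + 4.50 + 3.12 = 17.01 m.
Σ(b_i/K_i) = 9.39/16.4 + 4.50/0.0121 + 3.12/422 = 372.5 d.
K_eq = L / Σ(b_i/K_i) = 17.01 / 372.5 = 0.04567 m/day.
Q = K_eq · A · (Δh/L) = 0.04567 × 1720 × (5.00/17.01) = 23.09 m³/day.

23.1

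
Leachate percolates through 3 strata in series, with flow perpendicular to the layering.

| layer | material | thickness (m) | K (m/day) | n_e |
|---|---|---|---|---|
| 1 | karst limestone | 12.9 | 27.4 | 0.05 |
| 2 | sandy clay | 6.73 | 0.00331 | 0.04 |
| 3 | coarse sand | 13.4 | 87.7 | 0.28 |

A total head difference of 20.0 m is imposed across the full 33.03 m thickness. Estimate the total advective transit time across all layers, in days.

475

With flow normal to the layers, continuity requires the same specific discharge q through every layer.
Σ(b_i/K_i) = 12.9/27.4 + 6.73/0.00331 + 13.4/87.7 = 2034 d.
q = Δh / Σ(b_i/K_i) = 20.0 / 2034 = 0.009834 m/day.
In each layer the seepage velocity is v_i = q/n_i, so the layer transit time is t_i = b_i·n_i / q:
  layer 1 (karst limestone): t_1 = 12.9 × 0.05 / 0.009834 = 65.59 d
  layer 2 (sandy clay): t_2 = 6.73 × 0.04 / 0.009834 = 27.38 d
  layer 3 (coarse sand): t_3 = 13.4 × 0.28 / 0.009834 = 381.6 d
Total t = Σ t_i = 474.5 days.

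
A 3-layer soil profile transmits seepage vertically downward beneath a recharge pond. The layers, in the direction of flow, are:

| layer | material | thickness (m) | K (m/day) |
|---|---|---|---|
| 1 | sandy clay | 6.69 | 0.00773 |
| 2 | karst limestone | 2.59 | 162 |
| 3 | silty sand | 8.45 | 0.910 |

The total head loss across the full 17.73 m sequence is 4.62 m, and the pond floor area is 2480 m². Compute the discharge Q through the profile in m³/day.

13.1

Flow is perpendicular to layering, so the layers act in series and the equivalent K is the thickness-weighted harmonic mean.
Total thickness L = 6.69 + 2.59 + 8.45 = 17.73 m.
Σ(b_i/K_i) = 6.69/0.00773 + 2.59/162 + 8.45/0.910 = 874.8 d.
K_eq = L / Σ(b_i/K_i) = 17.73 / 874.8 = 0.02027 m/day.
Q = K_eq · A · (Δh/L) = 0.02027 × 2480 × (4.62/17.73) = 13.10 m³/day.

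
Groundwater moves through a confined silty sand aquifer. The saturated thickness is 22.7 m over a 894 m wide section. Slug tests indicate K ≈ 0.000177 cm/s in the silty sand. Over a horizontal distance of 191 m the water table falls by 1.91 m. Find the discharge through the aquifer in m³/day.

31.0

Convert K: 0.000177 cm/s × 864 = 0.1529 m/day.
Cross-sectional area A = 894 × 22.7 = 20294 m².
Hydraulic gradient i = Δh / L = 1.91 / 191 = 0.01000.
Darcy's law: Q = K · A · i = 0.1529 × 20294 × 0.01000 = 31.03 m³/day.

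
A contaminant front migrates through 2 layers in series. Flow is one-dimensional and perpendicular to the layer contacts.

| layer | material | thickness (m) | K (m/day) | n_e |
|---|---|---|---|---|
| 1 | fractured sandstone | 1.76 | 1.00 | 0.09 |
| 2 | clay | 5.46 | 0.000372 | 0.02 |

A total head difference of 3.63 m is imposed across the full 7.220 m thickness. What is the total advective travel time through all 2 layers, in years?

With flow normal to the layers, continuity requires the same specific discharge q through every layer.
Σ(b_i/K_i) = 1.76/1.00 + 5.46/0.000372 = 14679 d.
q = Δh / Σ(b_i/K_i) = 3.63 / 14679 = 0.0002473 m/day.
In each layer the seepage velocity is v_i = q/n_i, so the layer transit time is t_i = b_i·n_i / q:
  layer 1 (fractured sandstone): t_1 = 1.76 × 0.09 / 0.0002473 = 640.5 d
  layer 2 (clay): t_2 = 5.46 × 0.02 / 0.0002473 = 441.6 d
Total t = Σ t_i = 1082 days = 2.963 years.

2.96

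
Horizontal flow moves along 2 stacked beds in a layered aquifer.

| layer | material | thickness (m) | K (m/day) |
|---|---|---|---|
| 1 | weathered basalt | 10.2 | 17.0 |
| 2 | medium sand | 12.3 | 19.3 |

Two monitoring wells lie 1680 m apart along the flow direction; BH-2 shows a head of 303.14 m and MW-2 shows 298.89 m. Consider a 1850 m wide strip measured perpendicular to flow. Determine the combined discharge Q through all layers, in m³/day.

1920

Flow is parallel to layering, so each bed carries its own Darcy discharge and the transmissivities add.
Σ(K_i·b_i) = 17.0×10.2 + 19.3×12.3 = 410.8 m²/day.
Hydraulic gradient i = (303.14 − 298.89) / 1680 = 4.25 / 1680 = 0.002530.
Q = Σ(K_i·b_i) · W · i = 410.8 × 1850 × 0.002530 = 1923 m³/day.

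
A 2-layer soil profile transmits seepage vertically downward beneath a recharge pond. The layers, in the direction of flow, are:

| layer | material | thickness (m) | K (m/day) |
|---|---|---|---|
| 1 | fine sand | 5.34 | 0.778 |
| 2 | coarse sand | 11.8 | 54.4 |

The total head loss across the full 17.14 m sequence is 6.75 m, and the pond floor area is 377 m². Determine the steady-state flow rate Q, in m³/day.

Flow is perpendicular to layering, so the layers act in series and the equivalent K is the thickness-weighted harmonic mean.
Total thickness L = 5.34 + 11.8 = 17.14 m.
Σ(b_i/K_i) = 5.34/0.778 + 11.8/54.4 = 7.081 d.
K_eq = L / Σ(b_i/K_i) = 17.14 / 7.081 = 2.421 m/day.
Q = K_eq · A · (Δh/L) = 2.421 × 377 × (6.75/17.14) = 359.4 m³/day.

359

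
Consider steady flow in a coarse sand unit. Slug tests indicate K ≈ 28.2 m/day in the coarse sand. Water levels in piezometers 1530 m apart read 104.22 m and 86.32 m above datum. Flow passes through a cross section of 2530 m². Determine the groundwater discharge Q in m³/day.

835

Hydraulic gradient i = (104.22 − 86.32) / 1530 = 17.9 / 1530 = 0.01170.
Darcy's law: Q = K · A · i = 28.20 × 2530 × 0.01170 = 834.7 m³/day.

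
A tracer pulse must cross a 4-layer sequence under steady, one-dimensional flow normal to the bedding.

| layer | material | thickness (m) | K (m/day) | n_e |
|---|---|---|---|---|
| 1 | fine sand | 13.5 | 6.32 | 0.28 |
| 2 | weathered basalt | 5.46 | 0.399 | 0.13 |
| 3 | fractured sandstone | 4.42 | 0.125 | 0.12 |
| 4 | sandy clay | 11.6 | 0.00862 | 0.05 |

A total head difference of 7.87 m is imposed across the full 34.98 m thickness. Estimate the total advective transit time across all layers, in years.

With flow normal to the layers, continuity requires the same specific discharge q through every layer.
Σ(b_i/K_i) = 13.5/6.32 + 5.46/0.399 + 4.42/0.125 + 11.6/0.00862 = 1397 d.
q = Δh / Σ(b_i/K_i) = 7.87 / 1397 = 0.005634 m/day.
In each layer the seepage velocity is v_i = q/n_i, so the layer transit time is t_i = b_i·n_i / q:
  layer 1 (fine sand): t_1 = 13.5 × 0.28 / 0.005634 = 670.9 d
  layer 2 (weathered basalt): t_2 = 5.46 × 0.13 / 0.005634 = 126.0 d
  layer 3 (fractured sandstone): t_3 = 4.42 × 0.12 / 0.005634 = 94.14 d
  layer 4 (sandy clay): t_4 = 11.6 × 0.05 / 0.005634 = 102.9 d
Total t = Σ t_i = 994.0 days = 2.721 years.

2.72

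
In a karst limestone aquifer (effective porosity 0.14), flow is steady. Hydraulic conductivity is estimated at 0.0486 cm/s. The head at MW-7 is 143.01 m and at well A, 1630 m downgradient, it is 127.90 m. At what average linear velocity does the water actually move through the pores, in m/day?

2.78

Convert K: 0.0486 cm/s × 864 = 41.99 m/day.
Hydraulic gradient i = (143.01 − 127.90) / 1630 = 15.11 / 1630 = 0.009270.
Darcy flux q = K · i = 41.99 × 0.009270 = 0.3892 m/day.
Seepage velocity v = q / n_e = 0.3892 / 0.14 = 2.780 m/day.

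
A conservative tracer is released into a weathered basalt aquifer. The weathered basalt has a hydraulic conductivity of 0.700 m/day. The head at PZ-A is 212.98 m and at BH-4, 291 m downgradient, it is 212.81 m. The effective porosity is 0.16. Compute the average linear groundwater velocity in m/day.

0.00256

Hydraulic gradient i = (212.98 − 212.81) / 291 = 0.17 / 291 = 0.0005842.
Darcy flux q = K · i = 0.7000 × 0.0005842 = 0.0004089 m/day.
Seepage velocity v = q / n_e = 0.0004089 / 0.16 = 0.002556 m/day.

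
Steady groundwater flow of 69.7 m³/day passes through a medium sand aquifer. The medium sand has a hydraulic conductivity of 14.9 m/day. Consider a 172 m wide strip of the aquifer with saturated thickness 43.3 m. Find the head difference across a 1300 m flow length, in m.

0.817

Cross-sectional area A = 172 × 43.3 = 7448 m².
From Q = K·A·i, i = Q / (K·A) = 69.7 / (14.90 × 7448) = 0.0006281.
Head loss Δh = i · L = 0.0006281 × 1300 = 0.8165 m.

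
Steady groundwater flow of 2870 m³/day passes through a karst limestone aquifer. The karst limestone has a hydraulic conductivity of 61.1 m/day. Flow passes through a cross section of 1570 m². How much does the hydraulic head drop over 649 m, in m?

19.4

From Q = K·A·i, i = Q / (K·A) = 2870 / (61.10 × 1570) = 0.02992.
Head loss Δh = i · L = 0.02992 × 649 = 19.42 m.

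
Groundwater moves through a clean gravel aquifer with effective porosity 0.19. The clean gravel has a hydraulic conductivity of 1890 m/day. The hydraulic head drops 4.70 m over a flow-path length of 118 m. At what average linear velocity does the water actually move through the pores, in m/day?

396

Hydraulic gradient i = Δh / L = 4.70 / 118 = 0.03983.
Darcy flux q = K · i = 1890 × 0.03983 = 75.28 m/day.
Seepage velocity v = q / n_e = 75.28 / 0.19 = 396.2 m/day.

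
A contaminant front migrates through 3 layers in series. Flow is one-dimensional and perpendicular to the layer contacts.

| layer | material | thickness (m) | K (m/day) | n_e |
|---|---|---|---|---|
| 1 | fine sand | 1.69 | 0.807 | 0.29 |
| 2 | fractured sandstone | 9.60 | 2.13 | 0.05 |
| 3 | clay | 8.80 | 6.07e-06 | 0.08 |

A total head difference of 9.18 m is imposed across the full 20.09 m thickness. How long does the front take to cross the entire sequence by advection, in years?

With flow normal to the layers, continuity requires the same specific discharge q through every layer.
Σ(b_i/K_i) = 1.69/0.807 + 9.60/2.13 + 8.80/6.07e-06 = 1.450e+06 d.
q = Δh / Σ(b_i/K_i) = 9.18 / 1.450e+06 = 6.332e-06 m/day.
In each layer the seepage velocity is v_i = q/n_i, so the layer transit time is t_i = b_i·n_i / q:
  layer 1 (fine sand): t_1 = 1.69 × 0.29 / 6.332e-06 = 77399 d
  layer 2 (fractured sandstone): t_2 = 9.60 × 0.05 / 6.332e-06 = 75804 d
  layer 3 (clay): t_3 = 8.80 × 0.08 / 6.332e-06 = 1.112e+05 d
Total t = Σ t_i = 2.644e+05 days = 723.8 years.

724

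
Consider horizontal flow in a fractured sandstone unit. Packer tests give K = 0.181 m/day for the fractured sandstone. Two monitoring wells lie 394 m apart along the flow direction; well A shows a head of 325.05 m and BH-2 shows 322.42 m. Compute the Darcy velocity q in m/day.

0.00121

Hydraulic gradient i = (325.05 − 322.42) / 394 = 2.63 / 394 = 0.006675.
Specific discharge q = K · i = 0.1810 × 0.006675 = 0.001208 m/day.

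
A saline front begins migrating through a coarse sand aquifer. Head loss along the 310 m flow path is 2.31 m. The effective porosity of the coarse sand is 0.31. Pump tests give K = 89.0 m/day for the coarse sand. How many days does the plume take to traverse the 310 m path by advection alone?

145

Hydraulic gradient i = Δh / L = 2.31 / 310 = 0.007452.
Darcy flux q = K · i = 89.00 × 0.007452 = 0.6632 m/day.
Seepage velocity v = q / n_e = 0.6632 / 0.31 = 2.139 m/day.
Travel time t = L / v = 310 / 2.139 = 144.9 days.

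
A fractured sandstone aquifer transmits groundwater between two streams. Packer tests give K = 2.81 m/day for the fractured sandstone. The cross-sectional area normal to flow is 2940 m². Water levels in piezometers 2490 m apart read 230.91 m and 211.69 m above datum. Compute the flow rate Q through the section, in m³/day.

63.8

Hydraulic gradient i = (230.91 − 211.69) / 2490 = 19.22 / 2490 = 0.007719.
Darcy's law: Q = K · A · i = 2.810 × 2940 × 0.007719 = 63.77 m³/day.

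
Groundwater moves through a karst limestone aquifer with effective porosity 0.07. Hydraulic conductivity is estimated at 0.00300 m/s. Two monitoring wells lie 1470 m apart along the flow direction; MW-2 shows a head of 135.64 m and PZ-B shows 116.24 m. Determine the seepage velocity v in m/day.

48.9

Convert K: 0.00300 m/s × 86400 = 259.2 m/day.
Hydraulic gradient i = (135.64 − 116.24) / 1470 = 19.4 / 1470 = 0.01320.
Darcy flux q = K · i = 259.2 × 0.01320 = 3.421 m/day.
Seepage velocity v = q / n_e = 3.421 / 0.07 = 48.87 m/day.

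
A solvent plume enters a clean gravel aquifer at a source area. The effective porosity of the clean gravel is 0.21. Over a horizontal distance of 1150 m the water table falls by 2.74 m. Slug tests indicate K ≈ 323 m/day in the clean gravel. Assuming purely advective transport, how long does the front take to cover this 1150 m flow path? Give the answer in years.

0.859

Hydraulic gradient i = Δh / L = 2.74 / 1150 = 0.002383.
Darcy flux q = K · i = 323.0 × 0.002383 = 0.7696 m/day.
Seepage velocity v = q / n_e = 0.7696 / 0.21 = 3.665 m/day.
Travel time t = L / v = 1150 / 3.665 = 313.8 days = 0.8592 years.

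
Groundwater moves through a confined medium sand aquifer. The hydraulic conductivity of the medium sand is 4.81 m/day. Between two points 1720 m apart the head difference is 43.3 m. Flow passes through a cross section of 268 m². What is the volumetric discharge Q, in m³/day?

Hydraulic gradient i = Δh / L = 43.3 / 1720 = 0.02517.
Darcy's law: Q = K · A · i = 4.810 × 268.0 × 0.02517 = 32.45 m³/day.

32.5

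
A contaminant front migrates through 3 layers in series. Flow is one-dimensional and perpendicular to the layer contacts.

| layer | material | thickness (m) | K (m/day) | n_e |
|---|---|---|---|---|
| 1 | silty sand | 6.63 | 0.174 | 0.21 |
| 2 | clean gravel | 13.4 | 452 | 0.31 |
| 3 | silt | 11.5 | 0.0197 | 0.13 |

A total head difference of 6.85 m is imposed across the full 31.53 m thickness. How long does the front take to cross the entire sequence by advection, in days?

With flow normal to the layers, continuity requires the same specific discharge q through every layer.
Σ(b_i/K_i) = 6.63/0.174 + 13.4/452 + 11.5/0.0197 = 621.9 d.
q = Δh / Σ(b_i/K_i) = 6.85 / 621.9 = 0.01101 m/day.
In each layer the seepage velocity is v_i = q/n_i, so the layer transit time is t_i = b_i·n_i / q:
  layer 1 (silty sand): t_1 = 6.63 × 0.21 / 0.01101 = 126.4 d
  layer 2 (clean gravel): t_2 = 13.4 × 0.31 / 0.01101 = 377.1 d
  layer 3 (silt): t_3 = 11.5 × 0.13 / 0.01101 = 135.7 d
Total t = Σ t_i = 639.3 days.

639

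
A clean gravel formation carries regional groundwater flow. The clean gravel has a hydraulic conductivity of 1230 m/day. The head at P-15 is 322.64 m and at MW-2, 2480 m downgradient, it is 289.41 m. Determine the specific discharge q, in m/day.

Hydraulic gradient i = (322.64 − 289.41) / 2480 = 33.23 / 2480 = 0.01340.
Specific discharge q = K · i = 1230 × 0.01340 = 16.48 m/day.

16.5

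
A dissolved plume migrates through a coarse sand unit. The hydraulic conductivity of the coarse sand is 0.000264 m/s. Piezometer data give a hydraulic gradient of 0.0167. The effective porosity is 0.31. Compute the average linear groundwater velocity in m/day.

Convert K: 0.000264 m/s × 86400 = 22.81 m/day.
Hydraulic gradient i = 0.0167.
Darcy flux q = K · i = 22.81 × 0.01670 = 0.3809 m/day.
Seepage velocity v = q / n_e = 0.3809 / 0.31 = 1.229 m/day.

1.23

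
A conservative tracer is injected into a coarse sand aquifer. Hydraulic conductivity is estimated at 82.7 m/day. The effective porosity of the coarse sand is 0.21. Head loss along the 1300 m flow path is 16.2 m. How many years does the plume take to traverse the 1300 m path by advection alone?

Hydraulic gradient i = Δh / L = 16.2 / 1300 = 0.01246.
Darcy flux q = K · i = 82.70 × 0.01246 = 1.031 m/day.
Seepage velocity v = q / n_e = 1.031 / 0.21 = 4.907 m/day.
Travel time t = L / v = 1300 / 4.907 = 264.9 days = 0.7253 years.

0.725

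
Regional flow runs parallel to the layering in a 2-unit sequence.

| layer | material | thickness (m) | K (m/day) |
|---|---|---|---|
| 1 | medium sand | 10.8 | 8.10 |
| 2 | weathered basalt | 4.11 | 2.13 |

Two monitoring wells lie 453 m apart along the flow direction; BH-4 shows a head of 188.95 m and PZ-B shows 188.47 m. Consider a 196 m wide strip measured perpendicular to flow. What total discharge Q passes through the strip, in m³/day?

Flow is parallel to layering, so each bed carries its own Darcy discharge and the transmissivities add.
Σ(K_i·b_i) = 8.10×10.8 + 2.13×4.11 = 96.23 m²/day.
Hydraulic gradient i = (188.95 − 188.47) / 453 = 0.48 / 453 = 0.001060.
Q = Σ(K_i·b_i) · W · i = 96.23 × 196 × 0.001060 = 19.99 m³/day.

20.0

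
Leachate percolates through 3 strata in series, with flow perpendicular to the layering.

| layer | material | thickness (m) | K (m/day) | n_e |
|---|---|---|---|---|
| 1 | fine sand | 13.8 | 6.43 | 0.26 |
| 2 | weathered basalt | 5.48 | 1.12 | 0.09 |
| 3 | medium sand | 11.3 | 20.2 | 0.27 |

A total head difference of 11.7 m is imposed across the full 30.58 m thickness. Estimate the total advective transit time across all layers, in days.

4.63

With flow normal to the layers, continuity requires the same specific discharge q through every layer.
Σ(b_i/K_i) = 13.8/6.43 + 5.48/1.12 + 11.3/20.2 = 7.598 d.
q = Δh / Σ(b_i/K_i) = 11.7 / 7.598 = 1.540 m/day.
In each layer the seepage velocity is v_i = q/n_i, so the layer transit time is t_i = b_i·n_i / q:
  layer 1 (fine sand): t_1 = 13.8 × 0.26 / 1.540 = 2.330 d
  layer 2 (weathered basalt): t_2 = 5.48 × 0.09 / 1.540 = 0.3203 d
  layer 3 (medium sand): t_3 = 11.3 × 0.27 / 1.540 = 1.981 d
Total t = Σ t_i = 4.632 days.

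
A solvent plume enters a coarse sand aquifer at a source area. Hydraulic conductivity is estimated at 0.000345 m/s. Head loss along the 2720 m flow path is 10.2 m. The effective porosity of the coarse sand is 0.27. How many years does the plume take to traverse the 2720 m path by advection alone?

18.0

Convert K: 0.000345 m/s × 86400 = 29.81 m/day.
Hydraulic gradient i = Δh / L = 10.2 / 2720 = 0.003750.
Darcy flux q = K · i = 29.81 × 0.003750 = 0.1118 m/day.
Seepage velocity v = q / n_e = 0.1118 / 0.27 = 0.4140 m/day.
Travel time t = L / v = 2720 / 0.4140 = 6570 days = 17.99 years.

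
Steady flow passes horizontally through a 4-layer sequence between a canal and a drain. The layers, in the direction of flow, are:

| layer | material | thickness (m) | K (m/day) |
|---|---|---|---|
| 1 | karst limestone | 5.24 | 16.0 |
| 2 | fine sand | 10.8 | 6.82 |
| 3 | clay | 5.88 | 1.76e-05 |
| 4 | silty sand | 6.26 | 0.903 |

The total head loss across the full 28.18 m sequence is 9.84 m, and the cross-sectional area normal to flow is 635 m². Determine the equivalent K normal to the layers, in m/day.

8.43e-05

Flow is perpendicular to layering, so the layers act in series and the equivalent K is the thickness-weighted harmonic mean.
Total thickness L = 5.24 + 10.8 + 5.88 + 6.26 = 28.18 m.
Σ(b_i/K_i) = 5.24/16.0 + 10.8/6.82 + 5.88/1.76e-05 + 6.26/0.903 = 3.341e+05 d.
K_eq = L / Σ(b_i/K_i) = 28.18 / 3.341e+05 = 8.435e-05 m/day.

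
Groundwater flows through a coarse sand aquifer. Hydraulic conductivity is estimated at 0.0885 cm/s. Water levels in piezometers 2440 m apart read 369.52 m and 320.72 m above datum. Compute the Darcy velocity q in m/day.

Convert K: 0.0885 cm/s × 864 = 76.46 m/day.
Hydraulic gradient i = (369.52 − 320.72) / 2440 = 48.8 / 2440 = 0.02000.
Specific discharge q = K · i = 76.46 × 0.02000 = 1.529 m/day.

1.53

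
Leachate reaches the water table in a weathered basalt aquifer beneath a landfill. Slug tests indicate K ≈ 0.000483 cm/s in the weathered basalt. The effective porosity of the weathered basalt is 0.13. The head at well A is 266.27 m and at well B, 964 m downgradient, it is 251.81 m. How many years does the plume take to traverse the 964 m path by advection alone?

54.8

Convert K: 0.000483 cm/s × 864 = 0.4173 m/day.
Hydraulic gradient i = (266.27 − 251.81) / 964 = 14.46 / 964 = 0.01500.
Darcy flux q = K · i = 0.4173 × 0.01500 = 0.006260 m/day.
Seepage velocity v = q / n_e = 0.006260 / 0.13 = 0.04815 m/day.
Travel time t = L / v = 964 / 0.04815 = 20020 days = 54.81 years.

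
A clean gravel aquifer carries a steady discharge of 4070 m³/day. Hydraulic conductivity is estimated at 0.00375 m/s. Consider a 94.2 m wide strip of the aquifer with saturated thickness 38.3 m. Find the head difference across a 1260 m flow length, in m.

Convert K: 0.00375 m/s × 86400 = 324.0 m/day.
Cross-sectional area A = 94.2 × 38.3 = 3608 m².
From Q = K·A·i, i = Q / (K·A) = 4070 / (324.0 × 3608) = 0.003482.
Head loss Δh = i · L = 0.003482 × 1260 = 4.387 m.

4.39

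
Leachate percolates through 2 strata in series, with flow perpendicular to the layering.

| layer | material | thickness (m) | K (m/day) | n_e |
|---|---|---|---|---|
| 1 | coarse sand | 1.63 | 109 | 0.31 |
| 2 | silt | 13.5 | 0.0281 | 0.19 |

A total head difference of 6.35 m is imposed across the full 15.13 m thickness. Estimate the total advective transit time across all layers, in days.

With flow normal to the layers, continuity requires the same specific discharge q through every layer.
Σ(b_i/K_i) = 1.63/109 + 13.5/0.0281 = 480.4 d.
q = Δh / Σ(b_i/K_i) = 6.35 / 480.4 = 0.01322 m/day.
In each layer the seepage velocity is v_i = q/n_i, so the layer transit time is t_i = b_i·n_i / q:
  layer 1 (coarse sand): t_1 = 1.63 × 0.31 / 0.01322 = 38.23 d
  layer 2 (silt): t_2 = 13.5 × 0.19 / 0.01322 = 194.1 d
Total t = Σ t_i = 232.3 days.

232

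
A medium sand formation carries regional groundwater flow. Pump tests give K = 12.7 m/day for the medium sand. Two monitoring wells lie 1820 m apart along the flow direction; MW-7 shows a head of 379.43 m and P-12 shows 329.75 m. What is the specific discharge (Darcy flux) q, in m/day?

Hydraulic gradient i = (379.43 − 329.75) / 1820 = 49.68 / 1820 = 0.02730.
Specific discharge q = K · i = 12.70 × 0.02730 = 0.3467 m/day.

0.347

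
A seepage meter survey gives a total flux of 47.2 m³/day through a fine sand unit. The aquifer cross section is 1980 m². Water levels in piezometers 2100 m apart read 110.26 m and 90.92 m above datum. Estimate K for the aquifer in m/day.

Hydraulic gradient i = (110.26 − 90.92) / 2100 = 19.34 / 2100 = 0.009210.
From Q = K·A·i, K = Q / (A·i) = 47.2 / (1980 × 0.009210) = 2.588 m/day.

2.59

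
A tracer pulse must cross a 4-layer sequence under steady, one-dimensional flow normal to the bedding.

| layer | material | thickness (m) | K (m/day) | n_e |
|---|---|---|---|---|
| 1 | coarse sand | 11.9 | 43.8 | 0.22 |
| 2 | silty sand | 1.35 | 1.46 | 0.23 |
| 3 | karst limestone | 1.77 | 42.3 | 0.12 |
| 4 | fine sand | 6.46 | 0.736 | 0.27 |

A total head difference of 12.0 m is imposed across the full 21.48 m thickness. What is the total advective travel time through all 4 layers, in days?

With flow normal to the layers, continuity requires the same specific discharge q through every layer.
Σ(b_i/K_i) = 11.9/43.8 + 1.35/1.46 + 1.77/42.3 + 6.46/0.736 = 10.02 d.
q = Δh / Σ(b_i/K_i) = 12.0 / 10.02 = 1.198 m/day.
In each layer the seepage velocity is v_i = q/n_i, so the layer transit time is t_i = b_i·n_i / q:
  layer 1 (coarse sand): t_1 = 11.9 × 0.22 / 1.198 = 2.185 d
  layer 2 (silty sand): t_2 = 1.35 × 0.23 / 1.198 = 0.2591 d
  layer 3 (karst limestone): t_3 = 1.77 × 0.12 / 1.198 = 0.1773 d
  layer 4 (fine sand): t_4 = 6.46 × 0.27 / 1.198 = 1.456 d
Total t = Σ t_i = 4.077 days.

4.08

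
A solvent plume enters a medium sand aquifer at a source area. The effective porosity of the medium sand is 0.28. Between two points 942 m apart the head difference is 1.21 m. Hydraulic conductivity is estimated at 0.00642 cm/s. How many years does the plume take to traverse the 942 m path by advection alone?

Convert K: 0.00642 cm/s × 864 = 5.547 m/day.
Hydraulic gradient i = Δh / L = 1.21 / 942 = 0.001285.
Darcy flux q = K · i = 5.547 × 0.001285 = 0.007125 m/day.
Seepage velocity v = q / n_e = 0.007125 / 0.28 = 0.02545 m/day.
Travel time t = L / v = 942 / 0.02545 = 37019 days = 101.4 years.

101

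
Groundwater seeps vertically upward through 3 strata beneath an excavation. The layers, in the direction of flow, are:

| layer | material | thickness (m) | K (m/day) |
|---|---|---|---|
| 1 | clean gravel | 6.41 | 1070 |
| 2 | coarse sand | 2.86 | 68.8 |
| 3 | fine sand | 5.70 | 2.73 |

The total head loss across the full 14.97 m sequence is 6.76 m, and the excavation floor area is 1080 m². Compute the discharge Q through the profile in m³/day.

Flow is perpendicular to layering, so the layers act in series and the equivalent K is the thickness-weighted harmonic mean.
Total thickness L = 6.41 + 2.86 + 5.70 = 14.97 m.
Σ(b_i/K_i) = 6.41/1070 + 2.86/68.8 + 5.70/2.73 = 2.135 d.
K_eq = L / Σ(b_i/K_i) = 14.97 / 2.135 = 7.010 m/day.
Q = K_eq · A · (Δh/L) = 7.010 × 1080 × (6.76/14.97) = 3419 m³/day.

3420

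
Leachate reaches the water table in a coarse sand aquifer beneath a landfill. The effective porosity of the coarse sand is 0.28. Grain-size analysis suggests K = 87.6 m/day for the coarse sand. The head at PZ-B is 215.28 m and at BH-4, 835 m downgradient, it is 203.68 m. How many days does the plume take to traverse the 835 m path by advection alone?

192

Hydraulic gradient i = (215.28 − 203.68) / 835 = 11.6 / 835 = 0.01389.
Darcy flux q = K · i = 87.60 × 0.01389 = 1.217 m/day.
Seepage velocity v = q / n_e = 1.217 / 0.28 = 4.346 m/day.
Travel time t = L / v = 835 / 4.346 = 192.1 days.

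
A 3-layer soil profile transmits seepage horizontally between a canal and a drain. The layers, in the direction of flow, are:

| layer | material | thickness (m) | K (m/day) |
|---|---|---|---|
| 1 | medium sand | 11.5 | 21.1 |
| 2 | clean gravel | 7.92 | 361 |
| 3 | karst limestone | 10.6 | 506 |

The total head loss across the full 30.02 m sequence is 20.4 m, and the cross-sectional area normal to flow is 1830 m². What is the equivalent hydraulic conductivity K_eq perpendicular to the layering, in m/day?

51.1

Flow is perpendicular to layering, so the layers act in series and the equivalent K is the thickness-weighted harmonic mean.
Total thickness L = 11.5 + 7.92 + 10.6 = 30.02 m.
Σ(b_i/K_i) = 11.5/21.1 + 7.92/361 + 10.6/506 = 0.5879 d.
K_eq = L / Σ(b_i/K_i) = 30.02 / 0.5879 = 51.06 m/day.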